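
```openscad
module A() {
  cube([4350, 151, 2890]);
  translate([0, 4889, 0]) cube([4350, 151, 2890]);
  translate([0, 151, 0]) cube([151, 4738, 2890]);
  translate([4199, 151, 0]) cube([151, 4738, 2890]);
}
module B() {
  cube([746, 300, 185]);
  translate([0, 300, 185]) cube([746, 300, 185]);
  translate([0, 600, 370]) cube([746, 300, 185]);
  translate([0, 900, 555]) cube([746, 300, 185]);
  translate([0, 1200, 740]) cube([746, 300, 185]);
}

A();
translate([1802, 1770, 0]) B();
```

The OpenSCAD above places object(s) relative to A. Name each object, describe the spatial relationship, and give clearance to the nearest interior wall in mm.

A is a house frame. B is a staircase. The staircase sits inside the house frame, centred. The clearance to the nearest interior wall is 1619 mm.

Clearances: x = 1651, y = 1619; minimum 1619 mm.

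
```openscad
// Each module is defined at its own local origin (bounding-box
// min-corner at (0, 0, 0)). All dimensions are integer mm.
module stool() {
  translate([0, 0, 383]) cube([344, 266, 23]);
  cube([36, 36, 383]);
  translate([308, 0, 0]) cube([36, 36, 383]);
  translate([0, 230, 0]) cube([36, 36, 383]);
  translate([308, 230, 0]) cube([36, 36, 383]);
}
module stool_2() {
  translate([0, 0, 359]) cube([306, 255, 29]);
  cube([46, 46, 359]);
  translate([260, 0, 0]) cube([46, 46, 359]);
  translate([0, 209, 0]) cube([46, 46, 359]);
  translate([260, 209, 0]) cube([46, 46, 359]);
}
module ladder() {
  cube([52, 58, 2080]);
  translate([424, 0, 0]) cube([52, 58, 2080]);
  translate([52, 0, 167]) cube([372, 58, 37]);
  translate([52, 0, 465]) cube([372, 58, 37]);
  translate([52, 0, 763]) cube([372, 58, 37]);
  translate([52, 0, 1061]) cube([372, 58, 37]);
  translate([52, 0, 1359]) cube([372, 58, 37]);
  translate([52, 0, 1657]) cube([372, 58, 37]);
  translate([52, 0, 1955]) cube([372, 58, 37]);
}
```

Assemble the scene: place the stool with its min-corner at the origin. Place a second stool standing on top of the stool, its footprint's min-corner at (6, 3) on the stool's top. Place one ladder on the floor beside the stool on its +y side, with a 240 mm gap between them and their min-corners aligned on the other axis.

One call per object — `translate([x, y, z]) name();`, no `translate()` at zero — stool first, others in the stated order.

stool();
translate([6, 3, 406]) stool_2();
translate([0, 506, 0]) ladder();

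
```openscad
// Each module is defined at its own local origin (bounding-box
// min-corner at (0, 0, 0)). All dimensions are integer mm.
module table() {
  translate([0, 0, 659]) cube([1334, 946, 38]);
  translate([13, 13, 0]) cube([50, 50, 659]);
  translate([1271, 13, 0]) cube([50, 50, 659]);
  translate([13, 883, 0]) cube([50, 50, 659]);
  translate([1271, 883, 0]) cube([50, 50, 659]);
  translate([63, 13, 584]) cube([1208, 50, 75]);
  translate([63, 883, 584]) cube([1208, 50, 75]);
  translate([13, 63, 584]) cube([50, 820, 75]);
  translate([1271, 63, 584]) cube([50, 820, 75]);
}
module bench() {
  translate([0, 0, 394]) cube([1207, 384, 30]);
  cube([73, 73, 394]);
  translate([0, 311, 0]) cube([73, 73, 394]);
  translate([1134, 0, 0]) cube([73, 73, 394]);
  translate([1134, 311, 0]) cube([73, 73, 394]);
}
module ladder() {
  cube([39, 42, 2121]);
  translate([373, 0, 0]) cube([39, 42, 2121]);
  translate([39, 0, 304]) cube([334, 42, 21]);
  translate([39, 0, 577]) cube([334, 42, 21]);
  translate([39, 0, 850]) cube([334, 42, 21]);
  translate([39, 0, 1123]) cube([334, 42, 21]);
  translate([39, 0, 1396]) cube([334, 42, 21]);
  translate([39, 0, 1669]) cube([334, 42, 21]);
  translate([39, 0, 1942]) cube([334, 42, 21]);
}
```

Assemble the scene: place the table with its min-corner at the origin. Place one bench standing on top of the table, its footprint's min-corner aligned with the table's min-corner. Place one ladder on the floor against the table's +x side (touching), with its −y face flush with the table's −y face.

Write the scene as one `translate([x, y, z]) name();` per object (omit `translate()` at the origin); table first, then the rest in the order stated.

table();
translate([0, 0, 697]) bench();
translate([1334, 0, 0]) ladder();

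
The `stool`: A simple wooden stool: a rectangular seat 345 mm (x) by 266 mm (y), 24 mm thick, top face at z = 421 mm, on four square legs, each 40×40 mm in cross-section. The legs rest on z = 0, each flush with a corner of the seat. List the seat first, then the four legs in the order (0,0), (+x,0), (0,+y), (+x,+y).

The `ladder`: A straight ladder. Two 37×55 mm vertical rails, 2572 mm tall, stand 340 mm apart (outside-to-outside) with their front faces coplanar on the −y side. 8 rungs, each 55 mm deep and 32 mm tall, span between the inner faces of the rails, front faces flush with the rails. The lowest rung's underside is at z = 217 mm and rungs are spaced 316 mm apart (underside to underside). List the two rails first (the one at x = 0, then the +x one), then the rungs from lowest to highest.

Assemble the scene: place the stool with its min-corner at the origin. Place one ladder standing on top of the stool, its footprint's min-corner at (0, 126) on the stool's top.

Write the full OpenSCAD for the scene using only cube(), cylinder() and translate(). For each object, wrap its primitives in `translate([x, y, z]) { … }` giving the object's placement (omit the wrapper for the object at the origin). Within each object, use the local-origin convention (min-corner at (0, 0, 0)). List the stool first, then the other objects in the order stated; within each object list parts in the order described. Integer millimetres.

translate([0, 0, 397]) cube([345, 266, 24]);
cube([40, 40, 397]);
translate([305, 0, 0]) cube([40, 40, 397]);
translate([0, 226, 0]) cube([40, 40, 397]);
translate([305, 226, 0]) cube([40, 40, 397]);
translate([0, 126, 421]) {
  cube([37, 55, 2572]);
  translate([303, 0, 0]) cube([37, 55, 2572]);
  translate([37, 0, 217]) cube([266, 55, 32]);
  translate([37, 0, 533]) cube([266, 55, 32]);
  translate([37, 0, 849]) cube([266, 55, 32]);
  translate([37, 0, 1165]) cube([266, 55, 32]);
  translate([37, 0, 1481]) cube([266, 55, 32]);
  translate([37, 0, 1797]) cube([266, 55, 32]);
  translate([37, 0, 2113]) cube([266, 55, 32]);
  translate([37, 0, 2429]) cube([266, 55, 32]);
}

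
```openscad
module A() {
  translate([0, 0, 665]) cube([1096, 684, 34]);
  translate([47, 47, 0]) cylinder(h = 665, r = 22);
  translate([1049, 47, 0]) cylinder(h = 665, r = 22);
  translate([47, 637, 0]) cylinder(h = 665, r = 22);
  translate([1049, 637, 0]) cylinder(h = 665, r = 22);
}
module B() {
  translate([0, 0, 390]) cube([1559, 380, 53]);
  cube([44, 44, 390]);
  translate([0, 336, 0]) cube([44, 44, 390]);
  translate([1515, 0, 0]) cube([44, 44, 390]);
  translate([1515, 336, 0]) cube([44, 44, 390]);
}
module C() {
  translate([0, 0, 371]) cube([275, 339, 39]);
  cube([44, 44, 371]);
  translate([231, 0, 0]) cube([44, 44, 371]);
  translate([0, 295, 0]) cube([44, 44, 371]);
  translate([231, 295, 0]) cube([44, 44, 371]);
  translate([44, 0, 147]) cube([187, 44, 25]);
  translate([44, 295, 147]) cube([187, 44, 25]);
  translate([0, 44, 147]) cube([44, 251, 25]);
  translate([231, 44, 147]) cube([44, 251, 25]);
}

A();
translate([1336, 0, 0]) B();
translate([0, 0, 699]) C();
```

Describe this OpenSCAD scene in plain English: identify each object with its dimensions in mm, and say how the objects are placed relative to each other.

A is a table with a 1096×684 mm rectangular top, 34 mm thick, top surface at z = 699 mm, supported by four round legs of 44 mm diameter, each leg's bounding box inset 25 mm from the nearest pair of top edges, running from the floor.

B is a long wooden bench with a 1559 mm (x) × 380 mm (y) seat, 53 mm thick, its top surface 443 mm above the floor. Four 44 mm square legs at the seat corners, flush with the edges, run from z = 0 to the seat underside.

C is a simple wooden stool: a rectangular seat 275 mm (x) by 339 mm (y), 39 mm thick, top face at z = 410 mm, on four square legs, each 44×44 mm in cross-section. The legs rest on z = 0, each flush with a corner of the seat. Four stretchers, 44 mm wide and 25 mm tall, connect adjacent legs with their undersides at z = 147 mm, each running between the inner faces of the legs it joins and aligned with the legs' outer faces on the other axis.

The bench is on the floor beside the table on its +x side. The stool is on top of the table.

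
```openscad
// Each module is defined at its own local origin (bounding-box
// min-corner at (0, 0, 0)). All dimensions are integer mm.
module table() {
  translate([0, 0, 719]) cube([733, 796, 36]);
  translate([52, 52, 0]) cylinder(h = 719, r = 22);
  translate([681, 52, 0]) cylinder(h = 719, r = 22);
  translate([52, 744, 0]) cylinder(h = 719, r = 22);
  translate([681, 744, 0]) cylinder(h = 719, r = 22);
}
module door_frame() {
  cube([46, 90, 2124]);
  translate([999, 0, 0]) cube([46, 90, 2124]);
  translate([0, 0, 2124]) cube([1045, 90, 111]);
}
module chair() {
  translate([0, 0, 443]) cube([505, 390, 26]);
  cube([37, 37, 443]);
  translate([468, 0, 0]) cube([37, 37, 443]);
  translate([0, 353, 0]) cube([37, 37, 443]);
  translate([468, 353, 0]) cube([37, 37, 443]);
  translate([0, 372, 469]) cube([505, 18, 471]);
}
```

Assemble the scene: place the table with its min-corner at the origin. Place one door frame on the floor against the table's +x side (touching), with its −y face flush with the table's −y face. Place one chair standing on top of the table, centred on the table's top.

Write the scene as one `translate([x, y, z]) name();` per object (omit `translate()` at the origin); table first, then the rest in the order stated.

table();
translate([733, 0, 0]) door_frame();
translate([114, 203, 755]) chair();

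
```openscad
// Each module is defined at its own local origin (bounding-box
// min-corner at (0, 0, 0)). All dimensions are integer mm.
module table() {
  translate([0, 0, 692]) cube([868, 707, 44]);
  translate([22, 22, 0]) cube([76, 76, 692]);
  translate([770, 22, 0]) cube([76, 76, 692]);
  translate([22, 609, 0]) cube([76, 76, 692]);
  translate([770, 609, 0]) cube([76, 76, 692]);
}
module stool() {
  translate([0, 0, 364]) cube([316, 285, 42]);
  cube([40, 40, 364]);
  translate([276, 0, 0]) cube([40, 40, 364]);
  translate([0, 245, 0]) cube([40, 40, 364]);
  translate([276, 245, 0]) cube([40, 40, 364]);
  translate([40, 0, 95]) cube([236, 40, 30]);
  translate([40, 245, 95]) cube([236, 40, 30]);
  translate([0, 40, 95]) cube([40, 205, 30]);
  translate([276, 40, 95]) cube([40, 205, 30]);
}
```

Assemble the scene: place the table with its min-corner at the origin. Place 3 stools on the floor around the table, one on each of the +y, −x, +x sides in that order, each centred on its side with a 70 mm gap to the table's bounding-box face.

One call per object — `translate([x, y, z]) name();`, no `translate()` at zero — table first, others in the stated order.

table();
translate([276, 777, 0]) stool();
translate([-386, 211, 0]) stool();
translate([938, 211, 0]) stool();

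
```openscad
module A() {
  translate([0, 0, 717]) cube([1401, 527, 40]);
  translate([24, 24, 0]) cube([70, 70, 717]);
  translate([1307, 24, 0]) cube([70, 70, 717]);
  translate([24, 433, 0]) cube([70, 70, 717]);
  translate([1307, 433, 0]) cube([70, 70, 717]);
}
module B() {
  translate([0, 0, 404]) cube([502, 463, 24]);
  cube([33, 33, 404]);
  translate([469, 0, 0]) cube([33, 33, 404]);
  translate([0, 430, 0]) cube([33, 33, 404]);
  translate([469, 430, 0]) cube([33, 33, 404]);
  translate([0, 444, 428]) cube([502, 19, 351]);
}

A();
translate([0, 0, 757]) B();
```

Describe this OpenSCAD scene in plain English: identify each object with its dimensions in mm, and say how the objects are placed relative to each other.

A is a table: top 1401 mm (x) × 527 mm (y), 40 mm thick, upper face at z = 757 mm, on four 70×70 mm square legs, each inset 24 mm from the nearest pair of top edges, running from z = 0 to the bottom of the top.

B is a chair: 502×463 mm seat, 24 mm thick, top at z = 428 mm, on four 33 mm square corner legs flush with the seat edges. A 19 mm thick backrest slab spans the full seat width, extending 351 mm above the seat top, its back face flush with the seat's +y edge.

The chair is on top of the table.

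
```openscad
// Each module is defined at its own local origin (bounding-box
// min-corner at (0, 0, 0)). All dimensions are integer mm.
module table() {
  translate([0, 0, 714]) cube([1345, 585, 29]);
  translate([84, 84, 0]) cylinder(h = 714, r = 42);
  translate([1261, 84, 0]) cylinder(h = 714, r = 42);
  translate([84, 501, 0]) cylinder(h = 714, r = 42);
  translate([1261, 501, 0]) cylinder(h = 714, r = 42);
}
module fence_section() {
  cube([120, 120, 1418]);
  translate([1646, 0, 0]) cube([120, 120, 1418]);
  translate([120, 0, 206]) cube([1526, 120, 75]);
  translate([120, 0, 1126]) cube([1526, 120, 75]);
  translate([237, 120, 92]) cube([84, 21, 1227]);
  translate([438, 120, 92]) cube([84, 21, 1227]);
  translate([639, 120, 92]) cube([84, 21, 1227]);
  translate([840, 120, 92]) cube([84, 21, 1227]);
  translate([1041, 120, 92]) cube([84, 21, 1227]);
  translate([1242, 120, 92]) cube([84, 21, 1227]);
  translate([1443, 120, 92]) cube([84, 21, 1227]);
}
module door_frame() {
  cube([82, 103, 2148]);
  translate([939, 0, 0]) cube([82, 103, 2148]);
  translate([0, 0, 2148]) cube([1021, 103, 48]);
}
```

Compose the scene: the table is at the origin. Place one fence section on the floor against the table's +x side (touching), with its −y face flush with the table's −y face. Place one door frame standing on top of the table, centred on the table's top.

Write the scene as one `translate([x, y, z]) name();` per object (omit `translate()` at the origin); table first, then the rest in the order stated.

table();
translate([1345, 0, 0]) fence_section();
translate([162, 241, 743]) door_frame();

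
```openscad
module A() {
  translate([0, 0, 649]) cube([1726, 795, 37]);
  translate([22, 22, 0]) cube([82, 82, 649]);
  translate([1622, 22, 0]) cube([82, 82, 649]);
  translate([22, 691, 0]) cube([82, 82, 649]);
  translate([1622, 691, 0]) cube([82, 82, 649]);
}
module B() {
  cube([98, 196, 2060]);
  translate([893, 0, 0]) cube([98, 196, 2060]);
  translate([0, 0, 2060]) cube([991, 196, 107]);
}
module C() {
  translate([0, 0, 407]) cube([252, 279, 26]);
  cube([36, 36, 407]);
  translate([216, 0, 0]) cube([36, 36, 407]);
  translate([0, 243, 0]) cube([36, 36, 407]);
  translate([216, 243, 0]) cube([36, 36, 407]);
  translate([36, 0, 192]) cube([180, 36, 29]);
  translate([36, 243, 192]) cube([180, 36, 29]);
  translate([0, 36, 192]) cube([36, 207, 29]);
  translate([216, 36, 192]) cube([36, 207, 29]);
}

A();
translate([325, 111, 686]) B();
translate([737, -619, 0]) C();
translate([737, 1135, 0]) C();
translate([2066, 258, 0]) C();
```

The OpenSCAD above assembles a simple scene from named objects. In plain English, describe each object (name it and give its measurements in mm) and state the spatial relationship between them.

A is a table with a 1726×795 mm rectangular top, 37 mm thick, top surface at z = 686 mm, supported by four 82×82 mm square legs, each inset 22 mm from the nearest pair of top edges, running from the floor.

B is a rectangular door frame: two vertical jambs of 98×196 mm section, 2060 mm tall, with a clear opening 795 mm wide between their inner faces. A header 107 mm tall and 196 mm deep lies on top of the jambs and spans the full outside width.

C is a four-legged stool. The seat is 252×279 mm, 26 mm thick, top at z = 433 mm. It stands on four square legs, each 36×36 mm in cross-section, from z = 0 to the seat underside, each flush with a corner of the seat. Four stretchers, 36 mm wide and 29 mm tall, connect adjacent legs with their undersides at z = 192 mm, each running between the inner faces of the legs it joins and aligned with the legs' outer faces on the other axis.

The door frame is on top of the table. Three stools sit around the table at the −y, +y, +x sides.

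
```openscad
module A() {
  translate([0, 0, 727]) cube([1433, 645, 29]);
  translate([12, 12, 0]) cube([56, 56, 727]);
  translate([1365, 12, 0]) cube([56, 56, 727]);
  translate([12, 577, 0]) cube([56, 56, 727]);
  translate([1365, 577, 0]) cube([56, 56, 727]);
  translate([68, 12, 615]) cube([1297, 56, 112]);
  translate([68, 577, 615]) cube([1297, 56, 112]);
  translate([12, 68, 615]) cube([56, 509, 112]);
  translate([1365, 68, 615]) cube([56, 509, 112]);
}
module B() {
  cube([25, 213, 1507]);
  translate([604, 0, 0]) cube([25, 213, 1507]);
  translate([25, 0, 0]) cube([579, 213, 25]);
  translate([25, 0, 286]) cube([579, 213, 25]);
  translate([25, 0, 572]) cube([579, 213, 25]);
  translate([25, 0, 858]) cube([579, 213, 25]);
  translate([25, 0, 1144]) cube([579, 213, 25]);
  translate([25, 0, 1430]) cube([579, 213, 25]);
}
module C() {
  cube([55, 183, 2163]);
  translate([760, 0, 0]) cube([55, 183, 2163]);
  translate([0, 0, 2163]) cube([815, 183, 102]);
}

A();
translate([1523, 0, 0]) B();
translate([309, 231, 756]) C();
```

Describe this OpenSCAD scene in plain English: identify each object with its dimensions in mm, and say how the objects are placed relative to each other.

A is a table: top 1433 mm (x) × 645 mm (y), 29 mm thick, upper face at z = 756 mm, on four 56×56 mm square legs, each inset 12 mm from the nearest pair of top edges, running from z = 0 to the bottom of the top. Four apron rails, 56 mm thick and 112 mm tall, run between adjacent legs with their top edges flush with the underside of the top and their outer faces flush with the legs' outer faces.

B is an open bookshelf. Two side panels, each 25 mm thick, 213 mm deep and 1507 mm tall, stand 629 mm apart (outside-to-outside). Between them sit 6 shelves, each 25 mm thick and 213 mm deep, spanning the full gap between the sides. The bottom shelf rests on the floor (its underside at z = 0) and the clear gap between one shelf's top and the next shelf's underside is 261 mm.

C is a rectangular door frame: two vertical jambs of 55×183 mm section, 2163 mm tall, with a clear opening 705 mm wide between their inner faces. A header 102 mm tall and 183 mm deep lies on top of the jambs and spans the full outside width.

The bookshelf is on the floor beside the table on its +x side. The door frame is on top of the table, centred.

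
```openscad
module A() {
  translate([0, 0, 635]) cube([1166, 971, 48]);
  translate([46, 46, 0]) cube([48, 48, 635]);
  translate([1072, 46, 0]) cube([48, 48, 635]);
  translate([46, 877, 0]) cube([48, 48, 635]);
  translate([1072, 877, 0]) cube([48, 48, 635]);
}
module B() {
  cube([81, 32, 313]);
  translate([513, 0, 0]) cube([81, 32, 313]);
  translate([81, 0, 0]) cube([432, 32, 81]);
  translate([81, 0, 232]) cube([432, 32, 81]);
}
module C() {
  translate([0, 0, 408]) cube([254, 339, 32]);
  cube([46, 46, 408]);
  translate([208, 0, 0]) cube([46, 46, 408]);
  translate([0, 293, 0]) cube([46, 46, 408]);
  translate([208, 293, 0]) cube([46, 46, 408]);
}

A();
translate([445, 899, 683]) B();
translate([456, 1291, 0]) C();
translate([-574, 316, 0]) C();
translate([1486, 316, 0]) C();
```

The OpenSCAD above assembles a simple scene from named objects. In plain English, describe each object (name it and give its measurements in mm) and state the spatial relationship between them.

A is a table with a 1166×971 mm rectangular top, 48 mm thick, top surface at z = 683 mm, supported by four 48×48 mm square legs, each inset 46 mm from the nearest pair of top edges, running from the floor.

B is a rectangular picture frame lying in the x–z plane (depth along y). The opening is 432 mm wide (x) by 151 mm tall (z), surrounded by a border 81 mm wide on all four sides. The frame is 32 mm deep and is made of two full-height vertical stiles with two horizontal rails fitted between them.

C is a four-legged stool. The seat is a 254×339×32 mm slab whose top surface is at z = 440 mm; four square legs, each 46×46 mm in cross-section, run from the floor (z = 0) to the underside of the seat, each flush with a corner of the seat.

The picture frame is on top of the table. Three stools sit around the table at the +y, −x, +x sides.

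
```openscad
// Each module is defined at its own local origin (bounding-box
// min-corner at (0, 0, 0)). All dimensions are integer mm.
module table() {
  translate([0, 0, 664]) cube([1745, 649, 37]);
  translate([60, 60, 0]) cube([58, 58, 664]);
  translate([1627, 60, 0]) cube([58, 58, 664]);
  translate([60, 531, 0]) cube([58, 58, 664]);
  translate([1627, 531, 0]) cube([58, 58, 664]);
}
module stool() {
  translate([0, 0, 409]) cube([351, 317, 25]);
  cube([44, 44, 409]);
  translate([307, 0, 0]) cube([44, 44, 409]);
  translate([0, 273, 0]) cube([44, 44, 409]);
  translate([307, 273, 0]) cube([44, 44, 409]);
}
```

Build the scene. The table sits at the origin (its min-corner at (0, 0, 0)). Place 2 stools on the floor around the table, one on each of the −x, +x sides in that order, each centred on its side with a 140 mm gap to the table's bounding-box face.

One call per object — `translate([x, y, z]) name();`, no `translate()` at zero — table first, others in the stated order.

table();
translate([-491, 166, 0]) stool();
translate([1885, 166, 0]) stool();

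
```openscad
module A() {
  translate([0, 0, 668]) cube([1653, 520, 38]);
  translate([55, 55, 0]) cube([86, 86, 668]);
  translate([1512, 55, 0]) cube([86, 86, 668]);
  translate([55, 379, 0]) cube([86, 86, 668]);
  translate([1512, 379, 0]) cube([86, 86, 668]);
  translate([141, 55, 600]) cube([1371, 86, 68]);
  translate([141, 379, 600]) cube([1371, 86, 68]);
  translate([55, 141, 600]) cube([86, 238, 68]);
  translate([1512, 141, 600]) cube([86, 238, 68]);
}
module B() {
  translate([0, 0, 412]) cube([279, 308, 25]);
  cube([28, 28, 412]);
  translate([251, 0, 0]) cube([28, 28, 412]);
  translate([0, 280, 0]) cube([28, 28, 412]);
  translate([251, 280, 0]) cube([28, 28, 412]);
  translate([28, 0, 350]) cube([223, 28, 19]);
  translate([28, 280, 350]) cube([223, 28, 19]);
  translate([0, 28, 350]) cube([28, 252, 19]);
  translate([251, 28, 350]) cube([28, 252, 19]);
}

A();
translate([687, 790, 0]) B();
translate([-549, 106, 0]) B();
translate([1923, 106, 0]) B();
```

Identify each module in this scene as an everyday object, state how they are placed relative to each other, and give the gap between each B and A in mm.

Each stool's nearest face is 270 mm from the table's bounding box.

A is a table. B is a stool. Three stools sit around the table at the +y, −x, +x sides. The gap between each stool and the table is 270 mm.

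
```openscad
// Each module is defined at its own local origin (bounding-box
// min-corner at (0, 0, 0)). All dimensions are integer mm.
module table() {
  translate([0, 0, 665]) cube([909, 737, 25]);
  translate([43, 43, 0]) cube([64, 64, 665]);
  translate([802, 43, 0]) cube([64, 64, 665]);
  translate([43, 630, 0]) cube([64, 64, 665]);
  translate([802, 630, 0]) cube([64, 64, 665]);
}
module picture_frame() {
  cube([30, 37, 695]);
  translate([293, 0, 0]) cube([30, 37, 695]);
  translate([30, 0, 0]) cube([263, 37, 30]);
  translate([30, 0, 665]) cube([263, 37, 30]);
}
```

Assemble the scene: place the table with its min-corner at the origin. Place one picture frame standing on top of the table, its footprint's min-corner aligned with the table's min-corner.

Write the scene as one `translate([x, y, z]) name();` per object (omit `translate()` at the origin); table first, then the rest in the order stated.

table();
translate([0, 0, 690]) picture_frame();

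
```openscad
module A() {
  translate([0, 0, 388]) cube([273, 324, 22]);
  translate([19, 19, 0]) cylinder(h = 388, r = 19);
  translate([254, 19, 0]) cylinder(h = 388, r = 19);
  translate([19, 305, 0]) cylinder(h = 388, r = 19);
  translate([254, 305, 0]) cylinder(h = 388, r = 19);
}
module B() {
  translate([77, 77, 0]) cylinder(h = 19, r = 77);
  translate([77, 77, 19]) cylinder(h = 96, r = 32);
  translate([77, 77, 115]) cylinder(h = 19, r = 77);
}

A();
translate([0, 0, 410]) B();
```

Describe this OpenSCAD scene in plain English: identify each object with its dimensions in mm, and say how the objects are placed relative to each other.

A is a four-legged stool. The seat is a 273×324×22 mm slab whose top surface is at z = 410 mm; four round legs, each 38 mm in diameter, run from the floor (z = 0) to the underside of the seat, each leg's axis is inset half a diameter from the nearest pair of seat edges (so the leg's bounding box is flush with the corner).

B is a spool: two coaxial disc flanges of radius 77 mm and thickness 19 mm, joined by a core cylinder of radius 32 mm and height 96 mm. The lower flange rests on z = 0 and the three cylinders share a vertical axis.

The spool is on top of the stool.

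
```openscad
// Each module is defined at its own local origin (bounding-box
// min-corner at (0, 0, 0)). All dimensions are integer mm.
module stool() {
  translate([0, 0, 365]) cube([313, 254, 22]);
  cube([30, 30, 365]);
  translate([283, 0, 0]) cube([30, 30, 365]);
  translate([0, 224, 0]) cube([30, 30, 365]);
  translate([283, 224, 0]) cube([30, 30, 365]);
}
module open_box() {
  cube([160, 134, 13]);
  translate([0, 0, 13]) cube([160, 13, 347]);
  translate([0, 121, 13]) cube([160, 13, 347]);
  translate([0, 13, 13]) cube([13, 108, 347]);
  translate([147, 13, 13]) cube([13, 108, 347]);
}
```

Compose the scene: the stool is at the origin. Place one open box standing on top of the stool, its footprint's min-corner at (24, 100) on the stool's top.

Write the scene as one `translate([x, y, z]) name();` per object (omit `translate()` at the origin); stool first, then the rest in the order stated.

stool();
translate([24, 100, 387]) open_box();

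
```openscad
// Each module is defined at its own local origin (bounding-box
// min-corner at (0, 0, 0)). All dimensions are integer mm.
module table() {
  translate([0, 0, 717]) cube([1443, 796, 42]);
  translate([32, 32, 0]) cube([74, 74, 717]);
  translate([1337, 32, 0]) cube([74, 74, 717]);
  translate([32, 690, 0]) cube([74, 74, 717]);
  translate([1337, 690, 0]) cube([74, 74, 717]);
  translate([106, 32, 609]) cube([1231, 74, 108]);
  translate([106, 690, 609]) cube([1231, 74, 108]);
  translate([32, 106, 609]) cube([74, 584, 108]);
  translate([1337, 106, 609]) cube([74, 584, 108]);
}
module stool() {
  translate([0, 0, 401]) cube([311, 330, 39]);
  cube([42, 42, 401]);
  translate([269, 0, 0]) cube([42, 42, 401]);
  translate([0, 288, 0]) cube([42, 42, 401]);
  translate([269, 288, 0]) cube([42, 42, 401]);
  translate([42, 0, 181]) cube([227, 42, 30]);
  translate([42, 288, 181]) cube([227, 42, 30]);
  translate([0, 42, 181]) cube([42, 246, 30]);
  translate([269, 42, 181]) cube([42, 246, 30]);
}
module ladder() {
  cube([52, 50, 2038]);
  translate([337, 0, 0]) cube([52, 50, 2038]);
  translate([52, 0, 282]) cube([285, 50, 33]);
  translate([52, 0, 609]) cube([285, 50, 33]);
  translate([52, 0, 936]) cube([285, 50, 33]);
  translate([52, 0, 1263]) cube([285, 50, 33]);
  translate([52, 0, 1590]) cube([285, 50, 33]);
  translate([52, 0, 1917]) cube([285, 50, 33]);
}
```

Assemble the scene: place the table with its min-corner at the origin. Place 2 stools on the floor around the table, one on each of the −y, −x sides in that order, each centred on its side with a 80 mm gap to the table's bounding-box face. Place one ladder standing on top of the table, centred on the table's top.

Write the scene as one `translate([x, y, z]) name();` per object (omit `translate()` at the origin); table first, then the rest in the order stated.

table();
translate([566, -410, 0]) stool();
translate([-391, 233, 0]) stool();
translate([527, 373, 759]) ladder();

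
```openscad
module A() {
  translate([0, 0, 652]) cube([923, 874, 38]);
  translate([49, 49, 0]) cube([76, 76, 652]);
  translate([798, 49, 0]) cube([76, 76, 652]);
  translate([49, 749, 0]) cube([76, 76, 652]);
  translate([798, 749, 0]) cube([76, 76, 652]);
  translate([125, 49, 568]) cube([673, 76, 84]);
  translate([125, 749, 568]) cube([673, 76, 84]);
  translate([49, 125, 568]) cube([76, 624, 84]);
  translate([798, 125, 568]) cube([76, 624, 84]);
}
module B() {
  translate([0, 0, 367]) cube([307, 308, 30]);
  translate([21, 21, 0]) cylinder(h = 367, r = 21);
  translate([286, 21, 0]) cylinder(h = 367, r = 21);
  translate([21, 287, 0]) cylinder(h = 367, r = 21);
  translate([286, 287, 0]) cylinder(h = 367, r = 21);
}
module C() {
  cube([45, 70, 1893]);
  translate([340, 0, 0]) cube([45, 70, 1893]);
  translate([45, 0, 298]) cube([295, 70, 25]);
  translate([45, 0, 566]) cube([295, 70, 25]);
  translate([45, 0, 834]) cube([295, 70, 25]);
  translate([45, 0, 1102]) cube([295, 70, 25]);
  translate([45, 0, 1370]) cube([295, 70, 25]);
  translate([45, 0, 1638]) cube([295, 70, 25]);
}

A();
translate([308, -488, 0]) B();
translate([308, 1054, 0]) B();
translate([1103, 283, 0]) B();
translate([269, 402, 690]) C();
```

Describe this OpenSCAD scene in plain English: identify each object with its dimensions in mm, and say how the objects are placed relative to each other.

A is a table: top 923 mm (x) × 874 mm (y), 38 mm thick, upper face at z = 690 mm, on four 76×76 mm square legs, each inset 49 mm from the nearest pair of top edges, running from z = 0 to the bottom of the top. Four apron rails, 76 mm thick and 84 mm tall, run between adjacent legs with their top edges flush with the underside of the top and their outer faces flush with the legs' outer faces.

B is a four-legged stool. The seat is 307×308 mm, 30 mm thick, top at z = 397 mm. It stands on four round legs, each 42 mm in diameter, from z = 0 to the seat underside, each leg's axis is inset half a diameter from the nearest pair of seat edges (so the leg's bounding box is flush with the corner).

C is a straight ladder. Two 45×70 mm vertical rails, 1893 mm tall, stand 385 mm apart (outside-to-outside) with their front faces coplanar on the −y side. 6 rungs, each 70 mm deep and 25 mm tall, span between the inner faces of the rails, front faces flush with the rails. The lowest rung's underside is at z = 298 mm and rungs are spaced 268 mm apart (underside to underside).

Three stools sit around the table at the −y, +y, +x sides. The ladder is on top of the table, centred.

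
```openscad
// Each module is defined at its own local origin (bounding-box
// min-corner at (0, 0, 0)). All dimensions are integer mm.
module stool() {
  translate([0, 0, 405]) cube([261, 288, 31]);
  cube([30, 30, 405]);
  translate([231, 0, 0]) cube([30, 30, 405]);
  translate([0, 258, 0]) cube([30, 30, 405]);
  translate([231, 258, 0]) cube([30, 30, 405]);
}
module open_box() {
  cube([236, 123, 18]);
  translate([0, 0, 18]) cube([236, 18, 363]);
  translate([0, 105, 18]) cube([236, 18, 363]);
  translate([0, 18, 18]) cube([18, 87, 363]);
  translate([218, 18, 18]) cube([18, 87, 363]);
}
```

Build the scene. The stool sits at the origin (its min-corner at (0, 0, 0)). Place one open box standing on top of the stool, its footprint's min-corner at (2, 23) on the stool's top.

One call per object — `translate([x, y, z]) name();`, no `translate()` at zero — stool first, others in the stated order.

stool();
translate([2, 23, 436]) open_box();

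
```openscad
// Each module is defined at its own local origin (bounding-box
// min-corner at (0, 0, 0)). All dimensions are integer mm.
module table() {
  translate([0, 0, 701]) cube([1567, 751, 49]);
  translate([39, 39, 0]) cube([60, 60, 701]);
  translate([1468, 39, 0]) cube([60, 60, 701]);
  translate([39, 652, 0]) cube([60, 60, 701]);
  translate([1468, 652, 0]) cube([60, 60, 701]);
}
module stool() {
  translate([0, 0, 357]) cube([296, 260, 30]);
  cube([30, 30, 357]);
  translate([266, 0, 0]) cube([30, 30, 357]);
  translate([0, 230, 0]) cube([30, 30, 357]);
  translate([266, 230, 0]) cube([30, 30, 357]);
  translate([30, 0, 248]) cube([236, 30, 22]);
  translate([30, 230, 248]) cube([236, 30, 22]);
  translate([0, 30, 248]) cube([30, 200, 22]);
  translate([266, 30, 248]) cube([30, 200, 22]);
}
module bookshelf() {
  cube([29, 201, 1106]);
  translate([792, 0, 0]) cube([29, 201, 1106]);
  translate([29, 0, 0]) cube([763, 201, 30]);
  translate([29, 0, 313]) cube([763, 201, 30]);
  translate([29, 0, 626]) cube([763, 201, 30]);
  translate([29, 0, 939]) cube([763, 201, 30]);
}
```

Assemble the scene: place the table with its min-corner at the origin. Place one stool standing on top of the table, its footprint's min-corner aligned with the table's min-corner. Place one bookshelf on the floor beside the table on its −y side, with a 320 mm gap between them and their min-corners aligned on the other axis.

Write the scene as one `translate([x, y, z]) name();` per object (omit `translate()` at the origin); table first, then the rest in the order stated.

table();
translate([0, 0, 750]) stool();
translate([0, -521, 0]) bookshelf();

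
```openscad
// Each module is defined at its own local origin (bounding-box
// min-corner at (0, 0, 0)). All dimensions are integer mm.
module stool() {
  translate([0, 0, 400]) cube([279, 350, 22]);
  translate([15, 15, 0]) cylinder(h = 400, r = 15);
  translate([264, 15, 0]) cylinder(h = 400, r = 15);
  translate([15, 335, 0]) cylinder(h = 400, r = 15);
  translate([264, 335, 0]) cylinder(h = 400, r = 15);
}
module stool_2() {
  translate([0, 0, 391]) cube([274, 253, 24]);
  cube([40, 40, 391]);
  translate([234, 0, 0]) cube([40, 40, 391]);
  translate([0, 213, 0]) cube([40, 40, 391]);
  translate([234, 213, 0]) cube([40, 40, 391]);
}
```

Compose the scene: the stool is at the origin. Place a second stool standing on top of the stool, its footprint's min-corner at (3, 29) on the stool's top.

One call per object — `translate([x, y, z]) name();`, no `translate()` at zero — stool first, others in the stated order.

stool();
translate([3, 29, 422]) stool_2();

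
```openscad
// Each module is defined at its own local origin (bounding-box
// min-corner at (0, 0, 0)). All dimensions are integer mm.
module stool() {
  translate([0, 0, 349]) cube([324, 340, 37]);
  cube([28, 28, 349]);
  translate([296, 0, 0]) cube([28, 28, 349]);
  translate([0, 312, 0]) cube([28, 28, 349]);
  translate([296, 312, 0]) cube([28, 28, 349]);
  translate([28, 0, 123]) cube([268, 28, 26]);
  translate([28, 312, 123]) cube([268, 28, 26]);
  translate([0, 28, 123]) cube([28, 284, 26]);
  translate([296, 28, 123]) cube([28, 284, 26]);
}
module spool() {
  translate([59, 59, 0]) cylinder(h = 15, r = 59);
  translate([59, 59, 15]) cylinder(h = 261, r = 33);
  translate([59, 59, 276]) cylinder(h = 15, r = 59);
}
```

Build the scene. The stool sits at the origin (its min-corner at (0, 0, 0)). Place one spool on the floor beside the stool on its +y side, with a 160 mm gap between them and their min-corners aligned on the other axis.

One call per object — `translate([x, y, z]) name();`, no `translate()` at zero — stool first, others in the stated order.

stool();
translate([0, 500, 0]) spool();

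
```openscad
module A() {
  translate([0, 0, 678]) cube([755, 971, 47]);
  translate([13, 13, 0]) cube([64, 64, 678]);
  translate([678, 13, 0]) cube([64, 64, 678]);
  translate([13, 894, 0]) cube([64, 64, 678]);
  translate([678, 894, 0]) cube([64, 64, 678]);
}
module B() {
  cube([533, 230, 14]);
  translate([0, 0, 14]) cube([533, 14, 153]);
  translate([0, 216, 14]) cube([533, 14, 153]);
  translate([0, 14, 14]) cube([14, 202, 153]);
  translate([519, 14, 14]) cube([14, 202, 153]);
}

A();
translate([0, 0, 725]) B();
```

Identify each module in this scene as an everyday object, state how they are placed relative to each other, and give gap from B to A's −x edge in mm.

The open box's min-x is at 0; the table's min-x is 0; gap = 0 mm.

A is a table. B is an open box. The open box is on top of the table. The gap from the open box to the table's −x edge is 0 mm.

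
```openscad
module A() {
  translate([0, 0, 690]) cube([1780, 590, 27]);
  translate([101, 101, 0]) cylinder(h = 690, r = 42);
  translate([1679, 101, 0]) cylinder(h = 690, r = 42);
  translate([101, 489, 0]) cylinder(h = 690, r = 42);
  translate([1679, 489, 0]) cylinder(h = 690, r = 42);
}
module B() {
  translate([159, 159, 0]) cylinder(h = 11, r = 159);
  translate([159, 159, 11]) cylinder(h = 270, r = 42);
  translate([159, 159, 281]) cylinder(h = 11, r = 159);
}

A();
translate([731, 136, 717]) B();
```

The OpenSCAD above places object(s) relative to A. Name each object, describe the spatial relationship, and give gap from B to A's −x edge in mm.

The spool's min-x is at 731; the table's min-x is 0; gap = 731 mm.

A is a table. B is a spool. The spool is on top of the table, centred. The gap from the spool to the table's −x edge is 731 mm.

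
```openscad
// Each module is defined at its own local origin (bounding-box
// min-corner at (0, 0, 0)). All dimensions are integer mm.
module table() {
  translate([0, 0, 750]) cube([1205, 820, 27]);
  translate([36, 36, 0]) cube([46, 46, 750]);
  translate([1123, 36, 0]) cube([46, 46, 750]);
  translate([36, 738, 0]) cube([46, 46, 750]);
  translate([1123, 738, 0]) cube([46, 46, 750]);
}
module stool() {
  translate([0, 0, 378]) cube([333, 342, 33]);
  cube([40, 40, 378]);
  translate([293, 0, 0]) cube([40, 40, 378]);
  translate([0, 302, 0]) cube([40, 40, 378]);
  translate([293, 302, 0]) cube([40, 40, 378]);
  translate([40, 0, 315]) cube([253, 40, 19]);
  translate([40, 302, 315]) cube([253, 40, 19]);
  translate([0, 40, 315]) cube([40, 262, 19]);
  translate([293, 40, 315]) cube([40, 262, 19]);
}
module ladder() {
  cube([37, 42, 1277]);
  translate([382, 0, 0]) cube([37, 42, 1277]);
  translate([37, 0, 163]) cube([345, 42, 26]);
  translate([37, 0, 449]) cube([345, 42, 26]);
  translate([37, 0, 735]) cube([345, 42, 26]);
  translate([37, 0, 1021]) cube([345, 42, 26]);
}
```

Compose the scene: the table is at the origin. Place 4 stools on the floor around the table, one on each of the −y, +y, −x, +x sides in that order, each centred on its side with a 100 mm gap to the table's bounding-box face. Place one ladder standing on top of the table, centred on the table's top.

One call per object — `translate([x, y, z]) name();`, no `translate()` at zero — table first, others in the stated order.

table();
translate([436, -442, 0]) stool();
translate([436, 920, 0]) stool();
translate([-433, 239, 0]) stool();
translate([1305, 239, 0]) stool();
translate([393, 389, 777]) ladder();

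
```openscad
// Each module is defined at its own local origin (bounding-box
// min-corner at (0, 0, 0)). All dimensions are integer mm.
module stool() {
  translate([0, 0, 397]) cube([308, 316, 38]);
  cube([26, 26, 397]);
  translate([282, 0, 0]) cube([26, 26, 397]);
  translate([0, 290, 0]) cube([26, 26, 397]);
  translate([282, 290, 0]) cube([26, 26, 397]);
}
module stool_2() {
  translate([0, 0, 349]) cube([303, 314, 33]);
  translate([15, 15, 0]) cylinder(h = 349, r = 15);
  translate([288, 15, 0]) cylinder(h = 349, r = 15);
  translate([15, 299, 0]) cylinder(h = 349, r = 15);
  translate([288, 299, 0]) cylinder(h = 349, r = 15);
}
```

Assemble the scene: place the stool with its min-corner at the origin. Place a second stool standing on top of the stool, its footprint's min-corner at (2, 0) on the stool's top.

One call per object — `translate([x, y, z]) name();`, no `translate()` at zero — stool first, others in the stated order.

stool();
translate([2, 0, 435]) stool_2();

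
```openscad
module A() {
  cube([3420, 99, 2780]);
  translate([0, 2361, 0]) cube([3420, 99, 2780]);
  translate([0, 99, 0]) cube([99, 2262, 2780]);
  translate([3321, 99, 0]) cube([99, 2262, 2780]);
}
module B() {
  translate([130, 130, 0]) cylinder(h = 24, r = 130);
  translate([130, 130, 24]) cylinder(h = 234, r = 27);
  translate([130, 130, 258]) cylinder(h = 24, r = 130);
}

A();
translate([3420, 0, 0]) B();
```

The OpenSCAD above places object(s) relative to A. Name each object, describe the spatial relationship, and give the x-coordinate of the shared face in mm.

A is a house frame. B is a spool. The spool is against the house frame's +x side, with their −y faces flush. The x-coordinate of the shared face is 3420 mm.

The house frame's +x face and the spool's −x face are both at x = 3420 mm.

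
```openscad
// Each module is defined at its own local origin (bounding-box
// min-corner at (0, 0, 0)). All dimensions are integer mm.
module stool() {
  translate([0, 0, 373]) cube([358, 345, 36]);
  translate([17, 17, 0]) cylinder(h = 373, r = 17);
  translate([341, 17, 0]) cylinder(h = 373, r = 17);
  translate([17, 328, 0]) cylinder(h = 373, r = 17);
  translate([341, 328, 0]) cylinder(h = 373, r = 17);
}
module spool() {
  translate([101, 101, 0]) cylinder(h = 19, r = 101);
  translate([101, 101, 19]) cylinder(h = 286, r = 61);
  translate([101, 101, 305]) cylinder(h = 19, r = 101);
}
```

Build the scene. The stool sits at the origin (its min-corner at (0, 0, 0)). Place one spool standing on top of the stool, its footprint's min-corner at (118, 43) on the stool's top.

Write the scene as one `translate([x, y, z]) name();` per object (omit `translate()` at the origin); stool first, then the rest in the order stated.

stool();
translate([118, 43, 409]) spool();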